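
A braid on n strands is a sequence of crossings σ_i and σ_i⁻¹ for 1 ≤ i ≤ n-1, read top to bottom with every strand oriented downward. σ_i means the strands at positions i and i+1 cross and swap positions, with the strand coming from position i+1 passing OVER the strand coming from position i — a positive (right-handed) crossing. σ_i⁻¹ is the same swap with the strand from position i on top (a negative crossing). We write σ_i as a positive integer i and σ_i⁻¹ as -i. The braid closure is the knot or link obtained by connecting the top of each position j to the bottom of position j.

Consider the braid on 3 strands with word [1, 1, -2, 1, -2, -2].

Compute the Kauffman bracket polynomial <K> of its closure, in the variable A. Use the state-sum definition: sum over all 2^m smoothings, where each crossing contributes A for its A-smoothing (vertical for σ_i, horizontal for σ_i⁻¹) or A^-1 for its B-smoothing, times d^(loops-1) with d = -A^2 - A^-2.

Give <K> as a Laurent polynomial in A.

-A^12 + 2*A^8 - 2*A^4 + 3 - 2*A^-4 + 2*A^-8 - A^-12

Derivation:
Braid: s1 s1 s2^-1 s1 s2^-1 s2^-1 on 3 strands, 6 crossings.
Writhe w = (#positive) - (#negative) = 3 - 3 = 0.
Enumerate smoothing states for the bracket polynomial. There are 2^6 = 64 states.
Smooth each crossing (0=||, 1=⌣⌢); contribution A^(Σ sign_k(1-2s_k)) * d^(L-1).
Tabulate the states by total A-exponent and number of loops L (A-exp: L × count):
  A^6: L=4 ×1
  A^4: L=3 ×6
  A^2: L=2 ×14, L=4 ×1
  A^0: L=1 ×13, L=3 ×7
  A^-2: L=2 ×14, L=4 ×1
  A^-4: L=3 ×6
  A^-6: L=4 ×1
Each group contributes A^e * Σ count * d^(L-1):
Powers of d = -A^2 - A^-2: d^2 = A^4 + 2 + A^-4; d^3 = -A^6 - 3*A^2 - 3*A^-2 - A^-6.
  A^6 * (d^3) = -A^12 - 3*A^8 - 3*A^4 - 1
  A^4 * (6*d^2) = 6*A^8 + 12*A^4 + 6
  A^2 * (14*d + d^3) = -A^8 - 17*A^4 - 17 - A^-4
  A^0 * (13 + 7*d^2) = 7*A^4 + 27 + 7*A^-4
  A^-2 * (14*d + d^3) = -A^4 - 17 - 17*A^-4 - A^-8
  A^-4 * (6*d^2) = 6 + 12*A^-4 + 6*A^-8
  A^-6 * (d^3) = -1 - 3*A^-4 - 3*A^-8 - A^-12
Summing the groups: <K> = -A^12 + 2*A^8 - 2*A^4 + 3 - 2*A^-4 + 2*A^-8 - A^-12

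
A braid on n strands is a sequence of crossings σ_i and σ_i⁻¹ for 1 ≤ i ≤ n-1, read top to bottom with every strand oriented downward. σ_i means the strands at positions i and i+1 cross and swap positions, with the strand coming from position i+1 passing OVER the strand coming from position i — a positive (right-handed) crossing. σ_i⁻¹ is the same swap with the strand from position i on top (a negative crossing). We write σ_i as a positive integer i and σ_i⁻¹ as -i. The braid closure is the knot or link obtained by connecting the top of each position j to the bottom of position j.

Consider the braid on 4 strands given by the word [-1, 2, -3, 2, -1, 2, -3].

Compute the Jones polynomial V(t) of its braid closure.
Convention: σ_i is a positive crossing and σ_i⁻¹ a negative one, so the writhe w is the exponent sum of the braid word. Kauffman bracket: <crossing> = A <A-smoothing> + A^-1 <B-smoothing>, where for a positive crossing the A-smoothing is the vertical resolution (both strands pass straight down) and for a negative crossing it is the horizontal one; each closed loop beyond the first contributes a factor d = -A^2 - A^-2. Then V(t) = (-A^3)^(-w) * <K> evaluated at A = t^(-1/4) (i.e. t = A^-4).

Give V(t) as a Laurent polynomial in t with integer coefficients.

-t^3 + 3*t^2 - 3*t + 4 - 4*t^-1 + 3*t^-2 - 2*t^-3 + t^-4

Derivation:
Braid: s1^-1 s2 s3^-1 s2 s1^-1 s2 s3^-1 on 4 strands, 7 crossings.
Writhe w = (#positive) - (#negative) = 3 - 4 = -1.
Computing the Kauffman bracket via state sum. There are 2^7 = 128 states.
For each crossing: s=0 is the vertical smoothing, s=1 horizontal. Crossing k contributes A^(sign_k * (1 - 2*s_k)); loop factor d = -A^2 - A^-2.
Tabulate the states by total A-exponent and number of loops L (A-exp: L × count):
  A^7: L=4 ×1
  A^5: L=3 ×7
  A^3: L=2 ×19, L=4 ×2
  A^1: L=1 ×21, L=3 ×14
  A^-1: L=2 ×32, L=4 ×3
  A^-3: L=3 ×21
  A^-5: L=4 ×7
  A^-7: L=5 ×1
Each group contributes A^e * Σ count * d^(L-1):
Powers of d = -A^2 - A^-2: d^2 = A^4 + 2 + A^-4; d^3 = -A^6 - 3*A^2 - 3*A^-2 - A^-6; d^4 = A^8 + 4*A^4 + 6 + 4*A^-4 + A^-8.
  A^7 * (d^3) = -A^13 - 3*A^9 - 3*A^5 - A
  A^5 * (7*d^2) = 7*A^9 + 14*A^5 + 7*A
  A^3 * (19*d + 2*d^3) = -2*A^9 - 25*A^5 - 25*A - 2*A^-3
  A^1 * (21 + 14*d^2) = 14*A^5 + 49*A + 14*A^-3
  A^-1 * (32*d + 3*d^3) = -3*A^5 - 41*A - 41*A^-3 - 3*A^-7
  A^-3 * (21*d^2) = 21*A + 42*A^-3 + 21*A^-7
  A^-5 * (7*d^3) = -7*A - 21*A^-3 - 21*A^-7 - 7*A^-11
  A^-7 * (d^4) = A + 4*A^-3 + 6*A^-7 + 4*A^-11 + A^-15
Summing the groups: <K> = -A^13 + 2*A^9 - 3*A^5 + 4*A - 4*A^-3 + 3*A^-7 - 3*A^-11 + A^-15
Normalise by the writhe: (-A^3)^(-w) = (-A^3)^(1) = -A^3, so f(A) = -A^3 * <K> = A^16 - 2*A^12 + 3*A^8 - 4*A^4 + 4 - 3*A^-4 + 3*A^-8 - A^-12.
Substitute A = t^(-1/4), i.e. A^e → t^(-e/4): V(t) = -t^3 + 3*t^2 - 3*t + 4 - 4*t^-1 + 3*t^-2 - 2*t^-3 + t^-4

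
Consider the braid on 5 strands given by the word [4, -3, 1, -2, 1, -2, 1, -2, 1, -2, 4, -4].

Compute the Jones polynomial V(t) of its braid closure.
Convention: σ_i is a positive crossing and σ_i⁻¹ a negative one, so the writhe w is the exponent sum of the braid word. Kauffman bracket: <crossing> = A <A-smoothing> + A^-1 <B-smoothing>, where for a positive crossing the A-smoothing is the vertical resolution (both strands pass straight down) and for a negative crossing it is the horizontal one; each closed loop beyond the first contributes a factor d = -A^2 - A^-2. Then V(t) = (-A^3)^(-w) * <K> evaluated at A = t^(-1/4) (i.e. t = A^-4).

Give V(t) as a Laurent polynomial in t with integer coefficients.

t^4 - 4*t^3 + 6*t^2 - 7*t + 9 - 7*t^-1 + 6*t^-2 - 4*t^-3 + t^-4

Derivation:
The presented braid s4 s3^-1 s1 s2^-1 s1 s2^-1 s1 s2^-1 s1 s2^-1 s4 s4^-1 on 5 strands reduces by inverse Markov moves (closure unchanged at each step):
  Deconjugate: the word is γ·β·γ⁻¹ with γ = s4 (prefix) and γ⁻¹ = s4^-1 (suffix); strip both.
  Destabilize: the word has the form β·s4 where s4 occurs only as the final letter (β ∈ B_4); drop it and the last strand → 4 strands.
Reduced to β = s3^-1 s1 s2^-1 s1 s2^-1 s1 s2^-1 s1 s2^-1 on 4 strands, 9 crossings.
Compute on β:
Braid: s3^-1 s1 s2^-1 s1 s2^-1 s1 s2^-1 s1 s2^-1 on 4 strands, 9 crossings.
Writhe w = (#positive) - (#negative) = 4 - 5 = -1.
State-sum expansion of <K>. There are 2^9 = 512 states.
Smooth each crossing (0=||, 1=⌣⌢); contribution A^(Σ sign_k(1-2s_k)) * d^(L-1).
Tabulate the states by total A-exponent and number of loops L (A-exp: L × count):
  A^9: L=5 ×1
  A^7: L=4 ×8, L=6 ×1
  A^5: L=3 ×28, L=5 ×8
  A^3: L=2 ×52, L=4 ×32
  A^1: L=1 ×45, L=3 ×77, L=5 ×4
  A^-1: L=2 ×97, L=4 ×29
  A^-3: L=3 ×80, L=5 ×4
  A^-5: L=4 ×36
  A^-7: L=5 ×9
  A^-9: L=6 ×1
Each group contributes A^e * Σ count * d^(L-1):
Powers of d = -A^2 - A^-2: d^2 = A^4 + 2 + A^-4; d^3 = -A^6 - 3*A^2 - 3*A^-2 - A^-6; d^4 = A^8 + 4*A^4 + 6 + 4*A^-4 + A^-8; d^5 = -A^10 - 5*A^6 - 10*A^2 - 10*A^-2 - 5*A^-6 - A^-10.
  A^9 * (d^4) = A^17 + 4*A^13 + 6*A^9 + 4*A^5 + A
  A^7 * (8*d^3 + d^5) = -A^17 - 13*A^13 - 34*A^9 - 34*A^5 - 13*A - A^-3
  A^5 * (28*d^2 + 8*d^4) = 8*A^13 + 60*A^9 + 104*A^5 + 60*A + 8*A^-3
  A^3 * (52*d + 32*d^3) = -32*A^9 - 148*A^5 - 148*A - 32*A^-3
  A^1 * (45 + 77*d^2 + 4*d^4) = 4*A^9 + 93*A^5 + 223*A + 93*A^-3 + 4*A^-7
  A^-1 * (97*d + 29*d^3) = -29*A^5 - 184*A - 184*A^-3 - 29*A^-7
  A^-3 * (80*d^2 + 4*d^4) = 4*A^5 + 96*A + 184*A^-3 + 96*A^-7 + 4*A^-11
  A^-5 * (36*d^3) = -36*A - 108*A^-3 - 108*A^-7 - 36*A^-11
  A^-7 * (9*d^4) = 9*A + 36*A^-3 + 54*A^-7 + 36*A^-11 + 9*A^-15
  A^-9 * (d^5) = -A - 5*A^-3 - 10*A^-7 - 10*A^-11 - 5*A^-15 - A^-19
Summing the groups: <K> = -A^13 + 4*A^9 - 6*A^5 + 7*A - 9*A^-3 + 7*A^-7 - 6*A^-11 + 4*A^-15 - A^-19
Normalise by the writhe: (-A^3)^(-w) = (-A^3)^(1) = -A^3, so f(A) = -A^3 * <K> = A^16 - 4*A^12 + 6*A^8 - 7*A^4 + 9 - 7*A^-4 + 6*A^-8 - 4*A^-12 + A^-16.
Substitute A = t^(-1/4), i.e. A^e → t^(-e/4): V(t) = t^4 - 4*t^3 + 6*t^2 - 7*t + 9 - 7*t^-1 + 6*t^-2 - 4*t^-3 + t^-4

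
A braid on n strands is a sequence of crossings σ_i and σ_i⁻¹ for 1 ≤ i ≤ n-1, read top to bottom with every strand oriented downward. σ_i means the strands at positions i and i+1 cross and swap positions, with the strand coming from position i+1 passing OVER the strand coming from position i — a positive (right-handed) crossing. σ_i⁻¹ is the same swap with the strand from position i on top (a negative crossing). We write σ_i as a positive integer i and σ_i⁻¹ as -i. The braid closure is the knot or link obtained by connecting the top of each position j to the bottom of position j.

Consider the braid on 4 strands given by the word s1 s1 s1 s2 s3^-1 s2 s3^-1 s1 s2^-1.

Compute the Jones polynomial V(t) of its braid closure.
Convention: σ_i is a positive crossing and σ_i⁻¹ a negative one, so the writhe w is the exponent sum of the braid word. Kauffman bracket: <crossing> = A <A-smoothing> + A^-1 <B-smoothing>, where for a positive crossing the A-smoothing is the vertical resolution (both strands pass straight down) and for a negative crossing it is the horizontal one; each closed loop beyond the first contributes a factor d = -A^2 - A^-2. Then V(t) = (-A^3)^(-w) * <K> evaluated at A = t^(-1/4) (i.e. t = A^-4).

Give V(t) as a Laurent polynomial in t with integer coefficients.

t^7 - 2*t^6 + 3*t^5 - 4*t^4 + 4*t^3 - 4*t^2 + 3*t - 1 + t^-1

Derivation:
Braid: s1 s1 s1 s2 s3^-1 s2 s3^-1 s1 s2^-1 on 4 strands, 9 crossings.
Writhe w = (#positive) - (#negative) = 6 - 3 = 3.
Computing the Kauffman bracket via state sum. There are 2^9 = 512 states.
For each crossing: s=0 is the vertical smoothing, s=1 horizontal. Crossing k contributes A^(sign_k * (1 - 2*s_k)); loop factor d = -A^2 - A^-2.
Tabulate the states by total A-exponent and number of loops L (A-exp: L × count):
  A^9: L=3 ×1
  A^7: L=2 ×7, L=4 ×2
  A^5: L=1 ×12, L=3 ×24
  A^3: L=2 ×66, L=4 ×18
  A^1: L=1 ×35, L=3 ×84, L=5 ×7
  A^-1: L=2 ×73, L=4 ×52, L=6 ×1
  A^-3: L=3 ×68, L=5 ×16
  A^-5: L=4 ×34, L=6 ×2
  A^-7: L=5 ×9
  A^-9: L=6 ×1
Each group contributes A^e * Σ count * d^(L-1):
Powers of d = -A^2 - A^-2: d^2 = A^4 + 2 + A^-4; d^3 = -A^6 - 3*A^2 - 3*A^-2 - A^-6; d^4 = A^8 + 4*A^4 + 6 + 4*A^-4 + A^-8; d^5 = -A^10 - 5*A^6 - 10*A^2 - 10*A^-2 - 5*A^-6 - A^-10.
  A^9 * (d^2) = A^13 + 2*A^9 + A^5
  A^7 * (7*d + 2*d^3) = -2*A^13 - 13*A^9 - 13*A^5 - 2*A
  A^5 * (12 + 24*d^2) = 24*A^9 + 60*A^5 + 24*A
  A^3 * (66*d + 18*d^3) = -18*A^9 - 120*A^5 - 120*A - 18*A^-3
  A^1 * (35 + 84*d^2 + 7*d^4) = 7*A^9 + 112*A^5 + 245*A + 112*A^-3 + 7*A^-7
  A^-1 * (73*d + 52*d^3 + d^5) = -A^9 - 57*A^5 - 239*A - 239*A^-3 - 57*A^-7 - A^-11
  A^-3 * (68*d^2 + 16*d^4) = 16*A^5 + 132*A + 232*A^-3 + 132*A^-7 + 16*A^-11
  A^-5 * (34*d^3 + 2*d^5) = -2*A^5 - 44*A - 122*A^-3 - 122*A^-7 - 44*A^-11 - 2*A^-15
  A^-7 * (9*d^4) = 9*A + 36*A^-3 + 54*A^-7 + 36*A^-11 + 9*A^-15
  A^-9 * (d^5) = -A - 5*A^-3 - 10*A^-7 - 10*A^-11 - 5*A^-15 - A^-19
Summing the groups: <K> = -A^13 + A^9 - 3*A^5 + 4*A - 4*A^-3 + 4*A^-7 - 3*A^-11 + 2*A^-15 - A^-19
Normalise by the writhe: (-A^3)^(-w) = (-A^3)^(-3) = -A^-9, so f(A) = -A^-9 * <K> = A^4 - 1 + 3*A^-4 - 4*A^-8 + 4*A^-12 - 4*A^-16 + 3*A^-20 - 2*A^-24 + A^-28.
Substitute A = t^(-1/4), i.e. A^e → t^(-e/4): V(t) = t^7 - 2*t^6 + 3*t^5 - 4*t^4 + 4*t^3 - 4*t^2 + 3*t - 1 + t^-1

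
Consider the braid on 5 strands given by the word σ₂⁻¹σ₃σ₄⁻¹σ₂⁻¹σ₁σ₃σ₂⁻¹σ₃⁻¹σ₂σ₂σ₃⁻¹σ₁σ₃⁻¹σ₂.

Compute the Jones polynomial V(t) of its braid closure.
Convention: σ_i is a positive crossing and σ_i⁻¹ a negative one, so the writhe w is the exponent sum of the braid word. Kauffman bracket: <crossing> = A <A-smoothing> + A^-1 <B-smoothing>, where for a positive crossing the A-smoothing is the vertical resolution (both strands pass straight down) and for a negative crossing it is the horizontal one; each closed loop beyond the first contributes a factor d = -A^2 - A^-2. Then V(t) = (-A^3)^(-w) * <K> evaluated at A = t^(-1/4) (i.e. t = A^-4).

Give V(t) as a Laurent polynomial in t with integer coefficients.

The presented braid s2^-1 s3 s4^-1 s2^-1 s1 s3 s2^-1 s3^-1 s2 s2 s3^-1 s1 s3^-1 s2 on 5 strands reduces by inverse Markov moves (closure unchanged at each step):
  Deconjugate: the word is γ·β·γ⁻¹ with γ = s2^-1 (prefix) and γ⁻¹ = s2 (suffix); strip both.
  Deconjugate: the word is γ·β·γ⁻¹ with γ = s3 (prefix) and γ⁻¹ = s3^-1 (suffix); strip both.
Reduced to β = s4^-1 s2^-1 s1 s3 s2^-1 s3^-1 s2 s2 s3^-1 s1 on 5 strands, 10 crossings.
Compute on β:
Braid: s4^-1 s2^-1 s1 s3 s2^-1 s3^-1 s2 s2 s3^-1 s1 on 5 strands, 10 crossings.
Writhe w = (#positive) - (#negative) = 5 - 5 = 0.
State-sum expansion of <K>. There are 2^10 = 1024 states.
For each crossing: s=0 is the vertical smoothing, s=1 horizontal. Crossing k contributes A^(sign_k * (1 - 2*s_k)); loop factor d = -A^2 - A^-2.
Tabulate the states by total A-exponent and number of loops L (A-exp: L × count):
  A^10: L=4 ×1
  A^8: L=3 ×9, L=5 ×1
  A^6: L=2 ×27, L=4 ×18
  A^4: L=1 ×28, L=3 ×78, L=5 ×14
  A^2: L=2 ×116, L=4 ×88, L=6 ×6
  A^0: L=1 ×27, L=3 ×178, L=5 ×46, L=7 ×1
  A^-2: L=2 ×78, L=4 ×123, L=6 ×9
  A^-4: L=1 ×6, L=3 ×78, L=5 ×36
  A^-6: L=2 ×11, L=4 ×31, L=6 ×3
  A^-8: L=3 ×6, L=5 ×4
  A^-10: L=4 ×1
Each group contributes A^e * Σ count * d^(L-1):
Powers of d = -A^2 - A^-2: d^2 = A^4 + 2 + A^-4; d^3 = -A^6 - 3*A^2 - 3*A^-2 - A^-6; d^4 = A^8 + 4*A^4 + 6 + 4*A^-4 + A^-8; d^5 = -A^10 - 5*A^6 - 10*A^2 - 10*A^-2 - 5*A^-6 - A^-10; d^6 = A^12 + 6*A^8 + 15*A^4 + 20 + 15*A^-4 + 6*A^-8 + A^-12.
  A^10 * (d^3) = -A^16 - 3*A^12 - 3*A^8 - A^4
  A^8 * (9*d^2 + d^4) = A^16 + 13*A^12 + 24*A^8 + 13*A^4 + 1
  A^6 * (27*d + 18*d^3) = -18*A^12 - 81*A^8 - 81*A^4 - 18
  A^4 * (28 + 78*d^2 + 14*d^4) = 14*A^12 + 134*A^8 + 268*A^4 + 134 + 14*A^-4
  A^2 * (116*d + 88*d^3 + 6*d^5) = -6*A^12 - 118*A^8 - 440*A^4 - 440 - 118*A^-4 - 6*A^-8
  A^0 * (27 + 178*d^2 + 46*d^4 + d^6) = A^12 + 52*A^8 + 377*A^4 + 679 + 377*A^-4 + 52*A^-8 + A^-12
  A^-2 * (78*d + 123*d^3 + 9*d^5) = -9*A^8 - 168*A^4 - 537 - 537*A^-4 - 168*A^-8 - 9*A^-12
  A^-4 * (6 + 78*d^2 + 36*d^4) = 36*A^4 + 222 + 378*A^-4 + 222*A^-8 + 36*A^-12
  A^-6 * (11*d + 31*d^3 + 3*d^5) = -3*A^4 - 46 - 134*A^-4 - 134*A^-8 - 46*A^-12 - 3*A^-16
  A^-8 * (6*d^2 + 4*d^4) = 4 + 22*A^-4 + 36*A^-8 + 22*A^-12 + 4*A^-16
  A^-10 * (d^3) = -A^-4 - 3*A^-8 - 3*A^-12 - A^-16
Summing the groups: <K> = A^12 - A^8 + A^4 - 1 + A^-4 - A^-8 + A^-12
Normalise by the writhe: (-A^3)^(-w) = (-A^3)^(0) = 1, so f(A) = 1 * <K> = A^12 - A^8 + A^4 - 1 + A^-4 - A^-8 + A^-12.
Substitute A = t^(-1/4), i.e. A^e → t^(-e/4): V(t) = t^3 - t^2 + t - 1 + t^-1 - t^-2 + t^-3

Answer: t^3 - t^2 + t - 1 + t^-1 - t^-2 + t^-3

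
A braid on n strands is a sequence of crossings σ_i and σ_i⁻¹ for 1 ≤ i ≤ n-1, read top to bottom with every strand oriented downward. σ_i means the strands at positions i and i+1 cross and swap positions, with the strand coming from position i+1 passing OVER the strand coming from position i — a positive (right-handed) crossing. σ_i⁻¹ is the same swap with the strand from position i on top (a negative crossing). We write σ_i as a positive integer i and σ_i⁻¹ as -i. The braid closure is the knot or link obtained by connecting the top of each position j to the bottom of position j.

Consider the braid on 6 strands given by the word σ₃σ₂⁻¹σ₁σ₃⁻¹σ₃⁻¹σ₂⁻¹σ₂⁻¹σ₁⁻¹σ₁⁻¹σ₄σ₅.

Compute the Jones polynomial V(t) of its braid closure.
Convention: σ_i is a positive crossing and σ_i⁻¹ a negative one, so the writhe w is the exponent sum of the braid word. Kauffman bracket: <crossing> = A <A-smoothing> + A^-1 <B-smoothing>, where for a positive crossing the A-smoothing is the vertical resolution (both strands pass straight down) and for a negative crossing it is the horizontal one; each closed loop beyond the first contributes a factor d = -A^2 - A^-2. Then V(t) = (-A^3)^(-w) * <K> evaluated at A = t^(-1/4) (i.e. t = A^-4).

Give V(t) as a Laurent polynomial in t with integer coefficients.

The presented braid s3 s2^-1 s1 s3^-1 s3^-1 s2^-1 s2^-1 s1^-1 s1^-1 s4 s5 on 6 strands reduces by inverse Markov moves (closure unchanged at each step):
  Destabilize: the word has the form β·s5 where s5 occurs only as the final letter (β ∈ B_5); drop it and the last strand → 5 strands.
  Destabilize: the word has the form β·s4 where s4 occurs only as the final letter (β ∈ B_4); drop it and the last strand → 4 strands.
Reduced to β = s3 s2^-1 s1 s3^-1 s3^-1 s2^-1 s2^-1 s1^-1 s1^-1 on 4 strands, 9 crossings.
Compute on β:
Braid: s3 s2^-1 s1 s3^-1 s3^-1 s2^-1 s2^-1 s1^-1 s1^-1 on 4 strands, 9 crossings.
Writhe w = (#positive) - (#negative) = 2 - 7 = -5.
Enumerate smoothing states for the bracket polynomial. There are 2^9 = 512 states.
For each crossing: s=0 is the vertical smoothing, s=1 horizontal. Crossing k contributes A^(sign_k * (1 - 2*s_k)); loop factor d = -A^2 - A^-2.
Tabulate the states by total A-exponent and number of loops L (A-exp: L × count):
  A^9: L=5 ×1
  A^7: L=4 ×9
  A^5: L=3 ×31, L=5 ×5
  A^3: L=2 ×48, L=4 ×35, L=6 ×1
  A^1: L=1 ×28, L=3 ×86, L=5 ×12
  A^-1: L=2 ×82, L=4 ×43, L=6 ×1
  A^-3: L=1 ×20, L=3 ×58, L=5 ×6
  A^-5: L=2 ×25, L=4 ×11
  A^-7: L=1 ×3, L=3 ×6
  A^-9: L=2 ×1
Each group contributes A^e * Σ count * d^(L-1):
Powers of d = -A^2 - A^-2: d^2 = A^4 + 2 + A^-4; d^3 = -A^6 - 3*A^2 - 3*A^-2 - A^-6; d^4 = A^8 + 4*A^4 + 6 + 4*A^-4 + A^-8; d^5 = -A^10 - 5*A^6 - 10*A^2 - 10*A^-2 - 5*A^-6 - A^-10.
  A^9 * (d^4) = A^17 + 4*A^13 + 6*A^9 + 4*A^5 + A
  A^7 * (9*d^3) = -9*A^13 - 27*A^9 - 27*A^5 - 9*A
  A^5 * (31*d^2 + 5*d^4) = 5*A^13 + 51*A^9 + 92*A^5 + 51*A + 5*A^-3
  A^3 * (48*d + 35*d^3 + d^5) = -A^13 - 40*A^9 - 163*A^5 - 163*A - 40*A^-3 - A^-7
  A^1 * (28 + 86*d^2 + 12*d^4) = 12*A^9 + 134*A^5 + 272*A + 134*A^-3 + 12*A^-7
  A^-1 * (82*d + 43*d^3 + d^5) = -A^9 - 48*A^5 - 221*A - 221*A^-3 - 48*A^-7 - A^-11
  A^-3 * (20 + 58*d^2 + 6*d^4) = 6*A^5 + 82*A + 172*A^-3 + 82*A^-7 + 6*A^-11
  A^-5 * (25*d + 11*d^3) = -11*A - 58*A^-3 - 58*A^-7 - 11*A^-11
  A^-7 * (3 + 6*d^2) = 6*A^-3 + 15*A^-7 + 6*A^-11
  A^-9 * (d) = -A^-7 - A^-11
Summing the groups: <K> = A^17 - A^13 + A^9 - 2*A^5 + 2*A - 2*A^-3 + A^-7 - A^-11
Normalise by the writhe: (-A^3)^(-w) = (-A^3)^(5) = -A^15, so f(A) = -A^15 * <K> = -A^32 + A^28 - A^24 + 2*A^20 - 2*A^16 + 2*A^12 - A^8 + A^4.
Substitute A = t^(-1/4), i.e. A^e → t^(-e/4): V(t) = t^-1 - t^-2 + 2*t^-3 - 2*t^-4 + 2*t^-5 - t^-6 + t^-7 - t^-8

Answer: t^-1 - t^-2 + 2*t^-3 - 2*t^-4 + 2*t^-5 - t^-6 + t^-7 - t^-8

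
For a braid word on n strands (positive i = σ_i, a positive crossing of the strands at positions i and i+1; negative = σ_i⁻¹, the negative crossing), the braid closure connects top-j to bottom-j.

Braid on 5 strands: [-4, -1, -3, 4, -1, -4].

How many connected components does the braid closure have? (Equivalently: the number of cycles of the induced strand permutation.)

Track the strand permutation on 5 strands, starting from identity.
  step 1: s4^-1 swaps positions 4,5 -> [1 2 3 5 4]
  step 2: s1^-1 swaps positions 1,2 -> [2 1 3 5 4]
  step 3: s3^-1 swaps positions 3,4 -> [2 1 5 3 4]
  step 4: s4 swaps positions 4,5 -> [2 1 5 4 3]
  step 5: s1^-1 swaps positions 1,2 -> [1 2 5 4 3]
  step 6: s4^-1 swaps positions 4,5 -> [1 2 5 3 4]
Final permutation (position -> original strand): [1 2 5 3 4]
Closure components = cycle count of this permutation = 3.

Answer: 3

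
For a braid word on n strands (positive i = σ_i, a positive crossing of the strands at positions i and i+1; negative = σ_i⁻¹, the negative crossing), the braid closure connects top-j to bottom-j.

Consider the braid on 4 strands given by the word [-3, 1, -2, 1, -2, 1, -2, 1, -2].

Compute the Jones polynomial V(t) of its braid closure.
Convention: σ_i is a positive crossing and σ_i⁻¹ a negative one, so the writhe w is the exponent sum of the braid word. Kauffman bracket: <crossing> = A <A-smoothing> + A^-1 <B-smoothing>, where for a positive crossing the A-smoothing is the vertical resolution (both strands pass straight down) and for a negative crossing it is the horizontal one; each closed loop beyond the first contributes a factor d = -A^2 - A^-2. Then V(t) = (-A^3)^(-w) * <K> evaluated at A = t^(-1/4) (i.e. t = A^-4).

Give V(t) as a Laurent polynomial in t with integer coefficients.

t^4 - 4*t^3 + 6*t^2 - 7*t + 9 - 7*t^-1 + 6*t^-2 - 4*t^-3 + t^-4

Derivation:
Braid: s3^-1 s1 s2^-1 s1 s2^-1 s1 s2^-1 s1 s2^-1 on 4 strands, 9 crossings.
Writhe w = (#positive) - (#negative) = 4 - 5 = -1.
Enumerate smoothing states for the bracket polynomial. There are 2^9 = 512 states.
For each crossing: s=0 is the vertical smoothing, s=1 horizontal. Crossing k contributes A^(sign_k * (1 - 2*s_k)); loop factor d = -A^2 - A^-2.
Tabulate the states by total A-exponent and number of loops L (A-exp: L × count):
  A^9: L=5 ×1
  A^7: L=4 ×8, L=6 ×1
  A^5: L=3 ×28, L=5 ×8
  A^3: L=2 ×52, L=4 ×32
  A^1: L=1 ×45, L=3 ×77, L=5 ×4
  A^-1: L=2 ×97, L=4 ×29
  A^-3: L=3 ×80, L=5 ×4
  A^-5: L=4 ×36
  A^-7: L=5 ×9
  A^-9: L=6 ×1
Each group contributes A^e * Σ count * d^(L-1):
Powers of d = -A^2 - A^-2: d^2 = A^4 + 2 + A^-4; d^3 = -A^6 - 3*A^2 - 3*A^-2 - A^-6; d^4 = A^8 + 4*A^4 + 6 + 4*A^-4 + A^-8; d^5 = -A^10 - 5*A^6 - 10*A^2 - 10*A^-2 - 5*A^-6 - A^-10.
  A^9 * (d^4) = A^17 + 4*A^13 + 6*A^9 + 4*A^5 + A
  A^7 * (8*d^3 + d^5) = -A^17 - 13*A^13 - 34*A^9 - 34*A^5 - 13*A - A^-3
  A^5 * (28*d^2 + 8*d^4) = 8*A^13 + 60*A^9 + 104*A^5 + 60*A + 8*A^-3
  A^3 * (52*d + 32*d^3) = -32*A^9 - 148*A^5 - 148*A - 32*A^-3
  A^1 * (45 + 77*d^2 + 4*d^4) = 4*A^9 + 93*A^5 + 223*A + 93*A^-3 + 4*A^-7
  A^-1 * (97*d + 29*d^3) = -29*A^5 - 184*A - 184*A^-3 - 29*A^-7
  A^-3 * (80*d^2 + 4*d^4) = 4*A^5 + 96*A + 184*A^-3 + 96*A^-7 + 4*A^-11
  A^-5 * (36*d^3) = -36*A - 108*A^-3 - 108*A^-7 - 36*A^-11
  A^-7 * (9*d^4) = 9*A + 36*A^-3 + 54*A^-7 + 36*A^-11 + 9*A^-15
  A^-9 * (d^5) = -A - 5*A^-3 - 10*A^-7 - 10*A^-11 - 5*A^-15 - A^-19
Summing the groups: <K> = -A^13 + 4*A^9 - 6*A^5 + 7*A - 9*A^-3 + 7*A^-7 - 6*A^-11 + 4*A^-15 - A^-19
Normalise by the writhe: (-A^3)^(-w) = (-A^3)^(1) = -A^3, so f(A) = -A^3 * <K> = A^16 - 4*A^12 + 6*A^8 - 7*A^4 + 9 - 7*A^-4 + 6*A^-8 - 4*A^-12 + A^-16.
Substitute A = t^(-1/4), i.e. A^e → t^(-e/4): V(t) = t^4 - 4*t^3 + 6*t^2 - 7*t + 9 - 7*t^-1 + 6*t^-2 - 4*t^-3 + t^-4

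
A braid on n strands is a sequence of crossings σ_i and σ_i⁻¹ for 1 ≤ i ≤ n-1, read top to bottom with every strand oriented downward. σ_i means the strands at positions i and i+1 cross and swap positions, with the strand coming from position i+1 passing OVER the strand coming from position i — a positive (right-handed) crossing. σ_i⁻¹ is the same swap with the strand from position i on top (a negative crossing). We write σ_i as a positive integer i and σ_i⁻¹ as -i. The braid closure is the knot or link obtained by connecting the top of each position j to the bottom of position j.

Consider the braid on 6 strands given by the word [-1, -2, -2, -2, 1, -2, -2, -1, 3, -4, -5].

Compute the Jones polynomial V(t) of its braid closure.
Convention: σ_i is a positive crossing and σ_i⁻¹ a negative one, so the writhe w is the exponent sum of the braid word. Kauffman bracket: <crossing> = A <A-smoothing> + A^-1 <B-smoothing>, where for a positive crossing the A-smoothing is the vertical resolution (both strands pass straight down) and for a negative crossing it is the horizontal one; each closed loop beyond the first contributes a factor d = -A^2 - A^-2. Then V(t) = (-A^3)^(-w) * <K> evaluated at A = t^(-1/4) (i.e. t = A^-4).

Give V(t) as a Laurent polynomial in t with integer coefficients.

t^-2 - t^-3 + 3*t^-4 - 3*t^-5 + 3*t^-6 - 3*t^-7 + 2*t^-8 - t^-9

Derivation:
The presented braid s1^-1 s2^-1 s2^-1 s2^-1 s1 s2^-1 s2^-1 s1^-1 s3 s4^-1 s5^-1 on 6 strands reduces by inverse Markov moves (closure unchanged at each step):
  Destabilize: the word has the form β·s5^-1 where s5^-1 occurs only as the final letter (β ∈ B_5); drop it and the last strand → 5 strands.
  Destabilize: the word has the form β·s4^-1 where s4^-1 occurs only as the final letter (β ∈ B_4); drop it and the last strand → 4 strands.
  Destabilize: the word has the form β·s3 where s3 occurs only as the final letter (β ∈ B_3); drop it and the last strand → 3 strands.
Reduced to β = s1^-1 s2^-1 s2^-1 s2^-1 s1 s2^-1 s2^-1 s1^-1 on 3 strands, 8 crossings.
Compute on β:
Braid: s1^-1 s2^-1 s2^-1 s2^-1 s1 s2^-1 s2^-1 s1^-1 on 3 strands, 8 crossings.
Writhe w = (#positive) - (#negative) = 1 - 7 = -6.
State-sum expansion of <K>. There are 2^8 = 256 states.
Smooth each crossing (0=||, 1=⌣⌢); contribution A^(Σ sign_k(1-2s_k)) * d^(L-1).
Tabulate the states by total A-exponent and number of loops L (A-exp: L × count):
  A^8: L=6 ×1
  A^6: L=5 ×8
  A^4: L=4 ×27, L=6 ×1
  A^2: L=3 ×49, L=5 ×7
  A^0: L=2 ×49, L=4 ×21
  A^-2: L=1 ×22, L=3 ×34
  A^-4: L=2 ×27, L=4 ×1
  A^-6: L=1 ×5, L=3 ×3
  A^-8: L=2 ×1
Each group contributes A^e * Σ count * d^(L-1):
Powers of d = -A^2 - A^-2: d^2 = A^4 + 2 + A^-4; d^3 = -A^6 - 3*A^2 - 3*A^-2 - A^-6; d^4 = A^8 + 4*A^4 + 6 + 4*A^-4 + A^-8; d^5 = -A^10 - 5*A^6 - 10*A^2 - 10*A^-2 - 5*A^-6 - A^-10.
  A^8 * (d^5) = -A^18 - 5*A^14 - 10*A^10 - 10*A^6 - 5*A^2 - A^-2
  A^6 * (8*d^4) = 8*A^14 + 32*A^10 + 48*A^6 + 32*A^2 + 8*A^-2
  A^4 * (27*d^3 + d^5) = -A^14 - 32*A^10 - 91*A^6 - 91*A^2 - 32*A^-2 - A^-6
  A^2 * (49*d^2 + 7*d^4) = 7*A^10 + 77*A^6 + 140*A^2 + 77*A^-2 + 7*A^-6
  A^0 * (49*d + 21*d^3) = -21*A^6 - 112*A^2 - 112*A^-2 - 21*A^-6
  A^-2 * (22 + 34*d^2) = 34*A^2 + 90*A^-2 + 34*A^-6
  A^-4 * (27*d + d^3) = -A^2 - 30*A^-2 - 30*A^-6 - A^-10
  A^-6 * (5 + 3*d^2) = 3*A^-2 + 11*A^-6 + 3*A^-10
  A^-8 * (d) = -A^-6 - A^-10
Summing the groups: <K> = -A^18 + 2*A^14 - 3*A^10 + 3*A^6 - 3*A^2 + 3*A^-2 - A^-6 + A^-10
Normalise by the writhe: (-A^3)^(-w) = (-A^3)^(6) = A^18, so f(A) = A^18 * <K> = -A^36 + 2*A^32 - 3*A^28 + 3*A^24 - 3*A^20 + 3*A^16 - A^12 + A^8.
Substitute A = t^(-1/4), i.e. A^e → t^(-e/4): V(t) = t^-2 - t^-3 + 3*t^-4 - 3*t^-5 + 3*t^-6 - 3*t^-7 + 2*t^-8 - t^-9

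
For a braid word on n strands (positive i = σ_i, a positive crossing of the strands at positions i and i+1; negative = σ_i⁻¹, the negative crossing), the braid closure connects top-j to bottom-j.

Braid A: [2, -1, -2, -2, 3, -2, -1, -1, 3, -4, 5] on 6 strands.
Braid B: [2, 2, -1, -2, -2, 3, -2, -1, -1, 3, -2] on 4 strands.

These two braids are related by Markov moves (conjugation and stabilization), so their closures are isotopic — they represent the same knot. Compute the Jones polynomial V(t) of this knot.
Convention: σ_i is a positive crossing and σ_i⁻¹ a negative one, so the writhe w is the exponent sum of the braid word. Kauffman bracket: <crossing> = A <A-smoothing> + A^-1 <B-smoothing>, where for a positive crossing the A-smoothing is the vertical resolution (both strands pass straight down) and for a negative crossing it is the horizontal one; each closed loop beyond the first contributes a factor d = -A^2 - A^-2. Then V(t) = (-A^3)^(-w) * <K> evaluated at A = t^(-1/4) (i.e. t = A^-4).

t - 2 + 4*t^-1 - 5*t^-2 + 6*t^-3 - 5*t^-4 + 4*t^-5 - 3*t^-6 + t^-7

Derivation:
Markov-equivalent braids have isotopic closures, hence identical knot invariants. Strip the Markov moves from each word to reach a common short braid β, then compute V(t) once on β.
Braid A: s2 s1^-1 s2^-1 s2^-1 s3 s2^-1 s1^-1 s1^-1 s3 s4^-1 s5 on 6 strands reduces by inverse Markov moves (closure unchanged at each step):
  Destabilize: the word has the form β·s5 where s5 occurs only as the final letter (β ∈ B_5); drop it and the last strand → 5 strands.
  Destabilize: the word has the form β·s4^-1 where s4^-1 occurs only as the final letter (β ∈ B_4); drop it and the last strand → 4 strands.
Reduced to β = s2 s1^-1 s2^-1 s2^-1 s3 s2^-1 s1^-1 s1^-1 s3 on 4 strands, 9 crossings.
Braid B: s2 s2 s1^-1 s2^-1 s2^-1 s3 s2^-1 s1^-1 s1^-1 s3 s2^-1 on 4 strands reduces by inverse Markov moves (closure unchanged at each step):
  Deconjugate: the word is γ·β·γ⁻¹ with γ = s2 (prefix) and γ⁻¹ = s2^-1 (suffix); strip both.
Reduced to β = s2 s1^-1 s2^-1 s2^-1 s3 s2^-1 s1^-1 s1^-1 s3 on 4 strands, 9 crossings.
Both give the same β = s2 s1^-1 s2^-1 s2^-1 s3 s2^-1 s1^-1 s1^-1 s3 on 4 strands, so one state sum suffices:
Braid: s2 s1^-1 s2^-1 s2^-1 s3 s2^-1 s1^-1 s1^-1 s3 on 4 strands, 9 crossings.
Writhe w = (#positive) - (#negative) = 3 - 6 = -3.
Computing the Kauffman bracket via state sum. There are 2^9 = 512 states.
Smooth each crossing (0=||, 1=⌣⌢); contribution A^(Σ sign_k(1-2s_k)) * d^(L-1).
Tabulate the states by total A-exponent and number of loops L (A-exp: L × count):
  A^9: L=6 ×1
  A^7: L=5 ×9
  A^5: L=4 ×35, L=6 ×1
  A^3: L=3 ×73, L=5 ×11
  A^1: L=2 ×82, L=4 ×43, L=6 ×1
  A^-1: L=1 ×40, L=3 ×79, L=5 ×7
  A^-3: L=2 ×63, L=4 ×21
  A^-5: L=1 ×9, L=3 ×26, L=5 ×1
  A^-7: L=2 ×6, L=4 ×3
  A^-9: L=3 ×1
Each group contributes A^e * Σ count * d^(L-1):
Powers of d = -A^2 - A^-2: d^2 = A^4 + 2 + A^-4; d^3 = -A^6 - 3*A^2 - 3*A^-2 - A^-6; d^4 = A^8 + 4*A^4 + 6 + 4*A^-4 + A^-8; d^5 = -A^10 - 5*A^6 - 10*A^2 - 10*A^-2 - 5*A^-6 - A^-10.
  A^9 * (d^5) = -A^19 - 5*A^15 - 10*A^11 - 10*A^7 - 5*A^3 - A^-1
  A^7 * (9*d^4) = 9*A^15 + 36*A^11 + 54*A^7 + 36*A^3 + 9*A^-1
  A^5 * (35*d^3 + d^5) = -A^15 - 40*A^11 - 115*A^7 - 115*A^3 - 40*A^-1 - A^-5
  A^3 * (73*d^2 + 11*d^4) = 11*A^11 + 117*A^7 + 212*A^3 + 117*A^-1 + 11*A^-5
  A^1 * (82*d + 43*d^3 + d^5) = -A^11 - 48*A^7 - 221*A^3 - 221*A^-1 - 48*A^-5 - A^-9
  A^-1 * (40 + 79*d^2 + 7*d^4) = 7*A^7 + 107*A^3 + 240*A^-1 + 107*A^-5 + 7*A^-9
  A^-3 * (63*d + 21*d^3) = -21*A^3 - 126*A^-1 - 126*A^-5 - 21*A^-9
  A^-5 * (9 + 26*d^2 + d^4) = A^3 + 30*A^-1 + 67*A^-5 + 30*A^-9 + A^-13
  A^-7 * (6*d + 3*d^3) = -3*A^-1 - 15*A^-5 - 15*A^-9 - 3*A^-13
  A^-9 * (d^2) = A^-5 + 2*A^-9 + A^-13
Summing the groups: <K> = -A^19 + 3*A^15 - 4*A^11 + 5*A^7 - 6*A^3 + 5*A^-1 - 4*A^-5 + 2*A^-9 - A^-13
Normalise by the writhe: (-A^3)^(-w) = (-A^3)^(3) = -A^9, so f(A) = -A^9 * <K> = A^28 - 3*A^24 + 4*A^20 - 5*A^16 + 6*A^12 - 5*A^8 + 4*A^4 - 2 + A^-4.
Substitute A = t^(-1/4), i.e. A^e → t^(-e/4): V(t) = t - 2 + 4*t^-1 - 5*t^-2 + 6*t^-3 - 5*t^-4 + 4*t^-5 - 3*t^-6 + t^-7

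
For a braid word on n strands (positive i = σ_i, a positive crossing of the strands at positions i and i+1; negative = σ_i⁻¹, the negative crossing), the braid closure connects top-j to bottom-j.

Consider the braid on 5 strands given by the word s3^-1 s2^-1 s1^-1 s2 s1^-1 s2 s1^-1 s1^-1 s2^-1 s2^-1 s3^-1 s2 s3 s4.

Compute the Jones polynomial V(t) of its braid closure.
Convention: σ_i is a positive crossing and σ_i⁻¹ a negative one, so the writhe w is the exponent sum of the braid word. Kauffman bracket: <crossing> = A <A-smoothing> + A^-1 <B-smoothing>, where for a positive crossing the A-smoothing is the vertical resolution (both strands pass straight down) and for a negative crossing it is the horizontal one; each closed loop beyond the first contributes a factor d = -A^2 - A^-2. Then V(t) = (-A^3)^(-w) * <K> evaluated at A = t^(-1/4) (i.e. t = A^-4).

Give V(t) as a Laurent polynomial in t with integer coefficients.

The presented braid s3^-1 s2^-1 s1^-1 s2 s1^-1 s2 s1^-1 s1^-1 s2^-1 s2^-1 s3^-1 s2 s3 s4 on 5 strands reduces by inverse Markov moves (closure unchanged at each step):
  Destabilize: the word has the form β·s4 where s4 occurs only as the final letter (β ∈ B_4); drop it and the last strand → 4 strands.
  Deconjugate: the word is γ·β·γ⁻¹ with γ = s3^-1 s2^-1 (prefix) and γ⁻¹ = s2 s3 (suffix); strip both.
  Destabilize: the word has the form β·s3^-1 where s3^-1 occurs only as the final letter (β ∈ B_3); drop it and the last strand → 3 strands.
Reduced to β = s1^-1 s2 s1^-1 s2 s1^-1 s1^-1 s2^-1 s2^-1 on 3 strands, 8 crossings.
Compute on β:
Braid: s1^-1 s2 s1^-1 s2 s1^-1 s1^-1 s2^-1 s2^-1 on 3 strands, 8 crossings.
Writhe w = (#positive) - (#negative) = 2 - 6 = -4.
State-sum expansion of <K>. There are 2^8 = 256 states.
Each crossing splits two ways (0=vertical, 1=horizontal). The state's weight is A^(#A-smoothings - #B-smoothings) * d^(loops - 1).
Tabulate the states by total A-exponent and number of loops L (A-exp: L × count):
  A^8: L=5 ×1
  A^6: L=4 ×8
  A^4: L=3 ×26, L=5 ×2
  A^2: L=2 ×41, L=4 ×15
  A^0: L=1 ×26, L=3 ×43, L=5 ×1
  A^-2: L=2 ×47, L=4 ×9
  A^-4: L=1 ×11, L=3 ×16, L=5 ×1
  A^-6: L=2 ×6, L=4 ×2
  A^-8: L=3 ×1
Each group contributes A^e * Σ count * d^(L-1):
Powers of d = -A^2 - A^-2: d^2 = A^4 + 2 + A^-4; d^3 = -A^6 - 3*A^2 - 3*A^-2 - A^-6; d^4 = A^8 + 4*A^4 + 6 + 4*A^-4 + A^-8.
  A^8 * (d^4) = A^16 + 4*A^12 + 6*A^8 + 4*A^4 + 1
  A^6 * (8*d^3) = -8*A^12 - 24*A^8 - 24*A^4 - 8
  A^4 * (26*d^2 + 2*d^4) = 2*A^12 + 34*A^8 + 64*A^4 + 34 + 2*A^-4
  A^2 * (41*d + 15*d^3) = -15*A^8 - 86*A^4 - 86 - 15*A^-4
  A^0 * (26 + 43*d^2 + d^4) = A^8 + 47*A^4 + 118 + 47*A^-4 + A^-8
  A^-2 * (47*d + 9*d^3) = -9*A^4 - 74 - 74*A^-4 - 9*A^-8
  A^-4 * (11 + 16*d^2 + d^4) = A^4 + 20 + 49*A^-4 + 20*A^-8 + A^-12
  A^-6 * (6*d + 2*d^3) = -2 - 12*A^-4 - 12*A^-8 - 2*A^-12
  A^-8 * (d^2) = A^-4 + 2*A^-8 + A^-12
Summing the groups: <K> = A^16 - 2*A^12 + 2*A^8 - 3*A^4 + 3 - 2*A^-4 + 2*A^-8
Normalise by the writhe: (-A^3)^(-w) = (-A^3)^(4) = A^12, so f(A) = A^12 * <K> = A^28 - 2*A^24 + 2*A^20 - 3*A^16 + 3*A^12 - 2*A^8 + 2*A^4.
Substitute A = t^(-1/4), i.e. A^e → t^(-e/4): V(t) = 2*t^-1 - 2*t^-2 + 3*t^-3 - 3*t^-4 + 2*t^-5 - 2*t^-6 + t^-7

Answer: 2*t^-1 - 2*t^-2 + 3*t^-3 - 3*t^-4 + 2*t^-5 - 2*t^-6 + t^-7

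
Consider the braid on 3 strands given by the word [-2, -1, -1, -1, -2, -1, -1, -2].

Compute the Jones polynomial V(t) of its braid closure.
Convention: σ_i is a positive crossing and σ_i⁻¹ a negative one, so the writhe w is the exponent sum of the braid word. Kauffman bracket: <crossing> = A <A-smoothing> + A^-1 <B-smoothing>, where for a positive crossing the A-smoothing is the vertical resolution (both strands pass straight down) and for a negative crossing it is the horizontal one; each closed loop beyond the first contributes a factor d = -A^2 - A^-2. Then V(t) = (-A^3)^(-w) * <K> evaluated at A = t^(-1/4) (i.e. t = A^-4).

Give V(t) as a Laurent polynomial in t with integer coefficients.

t^-3 + t^-5 - t^-8

Derivation:
Braid: s2^-1 s1^-1 s1^-1 s1^-1 s2^-1 s1^-1 s1^-1 s2^-1 on 3 strands, 8 crossings.
Writhe w = (#positive) - (#negative) = 0 - 8 = -8.
State-sum expansion of <K>. There are 2^8 = 256 states.
For each crossing: s=0 is the vertical smoothing, s=1 horizontal. Crossing k contributes A^(sign_k * (1 - 2*s_k)); loop factor d = -A^2 - A^-2.
Tabulate the states by total A-exponent and number of loops L (A-exp: L × count):
  A^8: L=5 ×1
  A^6: L=4 ×7, L=6 ×1
  A^4: L=3 ×19, L=5 ×9
  A^2: L=2 ×24, L=4 ×31, L=6 ×1
  A^0: L=1 ×12, L=3 ×53, L=5 ×5
  A^-2: L=2 ×45, L=4 ×11
  A^-4: L=1 ×15, L=3 ×13
  A^-6: L=2 ×8
  A^-8: L=3 ×1
Each group contributes A^e * Σ count * d^(L-1):
Powers of d = -A^2 - A^-2: d^2 = A^4 + 2 + A^-4; d^3 = -A^6 - 3*A^2 - 3*A^-2 - A^-6; d^4 = A^8 + 4*A^4 + 6 + 4*A^-4 + A^-8; d^5 = -A^10 - 5*A^6 - 10*A^2 - 10*A^-2 - 5*A^-6 - A^-10.
  A^8 * (d^4) = A^16 + 4*A^12 + 6*A^8 + 4*A^4 + 1
  A^6 * (7*d^3 + d^5) = -A^16 - 12*A^12 - 31*A^8 - 31*A^4 - 12 - A^-4
  A^4 * (19*d^2 + 9*d^4) = 9*A^12 + 55*A^8 + 92*A^4 + 55 + 9*A^-4
  A^2 * (24*d + 31*d^3 + d^5) = -A^12 - 36*A^8 - 127*A^4 - 127 - 36*A^-4 - A^-8
  A^0 * (12 + 53*d^2 + 5*d^4) = 5*A^8 + 73*A^4 + 148 + 73*A^-4 + 5*A^-8
  A^-2 * (45*d + 11*d^3) = -11*A^4 - 78 - 78*A^-4 - 11*A^-8
  A^-4 * (15 + 13*d^2) = 13 + 41*A^-4 + 13*A^-8
  A^-6 * (8*d) = -8*A^-4 - 8*A^-8
  A^-8 * (d^2) = A^-4 + 2*A^-8 + A^-12
Summing the groups: <K> = -A^8 + A^-4 + A^-12
Normalise by the writhe: (-A^3)^(-w) = (-A^3)^(8) = A^24, so f(A) = A^24 * <K> = -A^32 + A^20 + A^12.
Substitute A = t^(-1/4), i.e. A^e → t^(-e/4): V(t) = t^-3 + t^-5 - t^-8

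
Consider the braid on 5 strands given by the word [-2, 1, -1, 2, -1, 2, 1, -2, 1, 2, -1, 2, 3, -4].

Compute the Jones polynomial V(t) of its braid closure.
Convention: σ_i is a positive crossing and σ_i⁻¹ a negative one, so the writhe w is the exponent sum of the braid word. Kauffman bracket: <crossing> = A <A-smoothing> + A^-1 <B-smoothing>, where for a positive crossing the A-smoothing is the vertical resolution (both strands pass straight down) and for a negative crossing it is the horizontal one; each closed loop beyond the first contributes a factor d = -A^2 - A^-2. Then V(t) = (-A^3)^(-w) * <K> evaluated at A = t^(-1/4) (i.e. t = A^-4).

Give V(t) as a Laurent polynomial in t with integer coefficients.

The presented braid s2^-1 s1 s1^-1 s2 s1^-1 s2 s1 s2^-1 s1 s2 s1^-1 s2 s3 s4^-1 on 5 strands reduces by inverse Markov moves (closure unchanged at each step):
  Destabilize: the word has the form β·s4^-1 where s4^-1 occurs only as the final letter (β ∈ B_4); drop it and the last strand → 4 strands.
  Destabilize: the word has the form β·s3 where s3 occurs only as the final letter (β ∈ B_3); drop it and the last strand → 3 strands.
  Deconjugate: the word is γ·β·γ⁻¹ with γ = s2^-1 s1 (prefix) and γ⁻¹ = s1^-1 s2 (suffix); strip both.
Reduced to β = s1^-1 s2 s1^-1 s2 s1 s2^-1 s1 s2 on 3 strands, 8 crossings.
Compute on β:
Braid: s1^-1 s2 s1^-1 s2 s1 s2^-1 s1 s2 on 3 strands, 8 crossings.
Writhe w = (#positive) - (#negative) = 5 - 3 = 2.
Enumerate smoothing states for the bracket polynomial. There are 2^8 = 256 states.
Each crossing splits two ways (0=vertical, 1=horizontal). The state's weight is A^(#A-smoothings - #B-smoothings) * d^(loops - 1).
Tabulate the states by total A-exponent and number of loops L (A-exp: L × count):
  A^8: L=2 ×1
  A^6: L=1 ×3, L=3 ×5
  A^4: L=2 ×22, L=4 ×6
  A^2: L=1 ×18, L=3 ×37, L=5 ×1
  A^0: L=2 ×58, L=4 ×12
  A^-2: L=1 ×24, L=3 ×31, L=5 ×1
  A^-4: L=2 ×23, L=4 ×5
  A^-6: L=3 ×8
  A^-8: L=4 ×1
Each group contributes A^e * Σ count * d^(L-1):
Powers of d = -A^2 - A^-2: d^2 = A^4 + 2 + A^-4; d^3 = -A^6 - 3*A^2 - 3*A^-2 - A^-6; d^4 = A^8 + 4*A^4 + 6 + 4*A^-4 + A^-8.
  A^8 * (d) = -A^10 - A^6
  A^6 * (3 + 5*d^2) = 5*A^10 + 13*A^6 + 5*A^2
  A^4 * (22*d + 6*d^3) = -6*A^10 - 40*A^6 - 40*A^2 - 6*A^-2
  A^2 * (18 + 37*d^2 + d^4) = A^10 + 41*A^6 + 98*A^2 + 41*A^-2 + A^-6
  A^0 * (58*d + 12*d^3) = -12*A^6 - 94*A^2 - 94*A^-2 - 12*A^-6
  A^-2 * (24 + 31*d^2 + d^4) = A^6 + 35*A^2 + 92*A^-2 + 35*A^-6 + A^-10
  A^-4 * (23*d + 5*d^3) = -5*A^2 - 38*A^-2 - 38*A^-6 - 5*A^-10
  A^-6 * (8*d^2) = 8*A^-2 + 16*A^-6 + 8*A^-10
  A^-8 * (d^3) = -A^-2 - 3*A^-6 - 3*A^-10 - A^-14
Summing the groups: <K> = -A^10 + 2*A^6 - A^2 + 2*A^-2 - A^-6 + A^-10 - A^-14
Normalise by the writhe: (-A^3)^(-w) = (-A^3)^(-2) = A^-6, so f(A) = A^-6 * <K> = -A^4 + 2 - A^-4 + 2*A^-8 - A^-12 + A^-16 - A^-20.
Substitute A = t^(-1/4), i.e. A^e → t^(-e/4): V(t) = -t^5 + t^4 - t^3 + 2*t^2 - t + 2 - t^-1

Answer: -t^5 + t^4 - t^3 + 2*t^2 - t + 2 - t^-1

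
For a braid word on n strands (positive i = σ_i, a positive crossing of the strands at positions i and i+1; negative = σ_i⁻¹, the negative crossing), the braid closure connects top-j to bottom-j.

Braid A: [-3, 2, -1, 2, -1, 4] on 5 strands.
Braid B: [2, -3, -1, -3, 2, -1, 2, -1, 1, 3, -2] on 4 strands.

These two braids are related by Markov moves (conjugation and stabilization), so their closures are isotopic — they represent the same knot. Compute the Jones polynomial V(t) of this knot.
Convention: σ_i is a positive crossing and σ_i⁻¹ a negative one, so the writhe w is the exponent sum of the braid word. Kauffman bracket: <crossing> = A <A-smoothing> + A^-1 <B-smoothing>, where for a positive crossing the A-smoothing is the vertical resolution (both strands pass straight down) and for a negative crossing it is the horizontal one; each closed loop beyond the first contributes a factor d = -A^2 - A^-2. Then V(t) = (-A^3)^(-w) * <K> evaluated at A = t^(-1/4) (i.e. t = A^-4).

Markov-equivalent braids have isotopic closures, hence identical knot invariants. Strip the Markov moves from each word to reach a common short braid β, then compute V(t) once on β.
Braid A: s3^-1 s2 s1^-1 s2 s1^-1 s4 on 5 strands reduces by inverse Markov moves (closure unchanged at each step):
  Destabilize: the word has the form β·s4 where s4 occurs only as the final letter (β ∈ B_4); drop it and the last strand → 4 strands.
Reduced to β = s3^-1 s2 s1^-1 s2 s1^-1 on 4 strands, 5 crossings.
Braid B: s2 s3^-1 s1^-1 s3^-1 s2 s1^-1 s2 s1^-1 s1 s3 s2^-1 on 4 strands reduces by inverse Markov moves (closure unchanged at each step):
  Deconjugate: the word is γ·β·γ⁻¹ with γ = s2 s3^-1 (prefix) and γ⁻¹ = s3 s2^-1 (suffix); strip both.
  Deconjugate: the word is γ·β·γ⁻¹ with γ = s1^-1 (prefix) and γ⁻¹ = s1 (suffix); strip both.
Reduced to β = s3^-1 s2 s1^-1 s2 s1^-1 on 4 strands, 5 crossings.
Both give the same β = s3^-1 s2 s1^-1 s2 s1^-1 on 4 strands, so one state sum suffices:
Braid: s3^-1 s2 s1^-1 s2 s1^-1 on 4 strands, 5 crossings.
Writhe w = (#positive) - (#negative) = 2 - 3 = -1.
State-sum expansion of <K>. There are 2^5 = 32 states.
Each crossing splits two ways (0=vertical, 1=horizontal). The state's weight is A^(#A-smoothings - #B-smoothings) * d^(loops - 1).
  state 00000: A-exp=-1, loops=4, term = A^-1 * d^3
  state 00001: A-exp=+1, loops=3, term = A^1 * d^2
  state 00010: A-exp=-3, loops=3, term = A^-3 * d^2
  state 00011: A-exp=-1, loops=2, term = A^-1 * d^1
  state 00100: A-exp=+1, loops=3, term = A^1 * d^2
  state 00101: A-exp=+3, loops=4, term = A^3 * d^3
  state 00110: A-exp=-1, loops=2, term = A^-1 * d^1
  state 00111: A-exp=+1, loops=3, term = A^1 * d^2
  state 01000: A-exp=-3, loops=3, term = A^-3 * d^2
  state 01001: A-exp=-1, loops=2, term = A^-1 * d^1
  state 01010: A-exp=-5, loops=4, term = A^-5 * d^3
  state 01011: A-exp=-3, loops=3, term = A^-3 * d^2
  state 01100: A-exp=-1, loops=2, term = A^-1 * d^1
  state 01101: A-exp=+1, loops=3, term = A^1 * d^2
  state 01110: A-exp=-3, loops=3, term = A^-3 * d^2
  state 01111: A-exp=-1, loops=2, term = A^-1 * d^1
  state 10000: A-exp=+1, loops=3, term = A^1 * d^2
  state 10001: A-exp=+3, loops=2, term = A^3 * d^1
  state 10010: A-exp=-1, loops=2, term = A^-1 * d^1
  state 10011: A-exp=+1, loops=1, term = A^1 * d^0
  state 10100: A-exp=+3, loops=2, term = A^3 * d^1
  state 10101: A-exp=+5, loops=3, term = A^5 * d^2
  state 10110: A-exp=+1, loops=1, term = A^1 * d^0
  state 10111: A-exp=+3, loops=2, term = A^3 * d^1
  state 11000: A-exp=-1, loops=2, term = A^-1 * d^1
  state 11001: A-exp=+1, loops=1, term = A^1 * d^0
  state 11010: A-exp=-3, loops=3, term = A^-3 * d^2
  state 11011: A-exp=-1, loops=2, term = A^-1 * d^1
  state 11100: A-exp=+1, loops=1, term = A^1 * d^0
  state 11101: A-exp=+3, loops=2, term = A^3 * d^1
  state 11110: A-exp=-1, loops=2, term = A^-1 * d^1
  state 11111: A-exp=+1, loops=1, term = A^1 * d^0
Collect the terms by A-exponent (count of states per loop number):
Powers of d = -A^2 - A^-2: d^2 = A^4 + 2 + A^-4; d^3 = -A^6 - 3*A^2 - 3*A^-2 - A^-6.
  A^5 * (d^2) = A^9 + 2*A^5 + A
  A^3 * (4*d + d^3) = -A^9 - 7*A^5 - 7*A - A^-3
  A^1 * (5 + 5*d^2) = 5*A^5 + 15*A + 5*A^-3
  A^-1 * (9*d + d^3) = -A^5 - 12*A - 12*A^-3 - A^-7
  A^-3 * (5*d^2) = 5*A + 10*A^-3 + 5*A^-7
  A^-5 * (d^3) = -A - 3*A^-3 - 3*A^-7 - A^-11
Summing the groups: <K> = -A^5 + A - A^-3 + A^-7 - A^-11
Normalise by the writhe: (-A^3)^(-w) = (-A^3)^(1) = -A^3, so f(A) = -A^3 * <K> = A^8 - A^4 + 1 - A^-4 + A^-8.
Substitute A = t^(-1/4), i.e. A^e → t^(-e/4): V(t) = t^2 - t + 1 - t^-1 + t^-2

Answer: t^2 - t + 1 - t^-1 + t^-2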